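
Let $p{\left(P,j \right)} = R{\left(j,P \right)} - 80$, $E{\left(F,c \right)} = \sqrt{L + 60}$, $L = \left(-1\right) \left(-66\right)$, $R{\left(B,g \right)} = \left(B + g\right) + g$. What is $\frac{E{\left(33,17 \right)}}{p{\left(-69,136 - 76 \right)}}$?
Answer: $- \frac{3 \sqrt{14}}{158} \approx -0.071044$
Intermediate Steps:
$R{\left(B,g \right)} = B + 2 g$
$L = 66$
$E{\left(F,c \right)} = 3 \sqrt{14}$ ($E{\left(F,c \right)} = \sqrt{66 + 60} = \sqrt{126} = 3 \sqrt{14}$)
$p{\left(P,j \right)} = -80 + j + 2 P$ ($p{\left(P,j \right)} = \left(j + 2 P\right) - 80 = -80 + j + 2 P$)
$\frac{E{\left(33,17 \right)}}{p{\left(-69,136 - 76 \right)}} = \frac{3 \sqrt{14}}{-80 + \left(136 - 76\right) + 2 \left(-69\right)} = \frac{3 \sqrt{14}}{-80 + \left(136 - 76\right) - 138} = \frac{3 \sqrt{14}}{-80 + 60 - 138} = \frac{3 \sqrt{14}}{-158} = 3 \sqrt{14} \left(- \frac{1}{158}\right) = - \frac{3 \sqrt{14}}{158}$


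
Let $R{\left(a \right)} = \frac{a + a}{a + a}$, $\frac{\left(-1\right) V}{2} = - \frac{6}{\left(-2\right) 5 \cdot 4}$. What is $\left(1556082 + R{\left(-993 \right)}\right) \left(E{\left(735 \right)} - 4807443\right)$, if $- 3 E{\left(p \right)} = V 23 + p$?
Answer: $- \frac{74811579871131}{10} \approx -7.4812 \cdot 10^{12}$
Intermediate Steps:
$V = - \frac{3}{10}$ ($V = - 2 \left(- \frac{6}{\left(-2\right) 5 \cdot 4}\right) = - 2 \left(- \frac{6}{\left(-10\right) 4}\right) = - 2 \left(- \frac{6}{-40}\right) = - 2 \left(\left(-6\right) \left(- \frac{1}{40}\right)\right) = \left(-2\right) \frac{3}{20} = - \frac{3}{10} \approx -0.3$)
$R{\left(a \right)} = 1$ ($R{\left(a \right)} = \frac{2 a}{2 a} = 2 a \frac{1}{2 a} = 1$)
$E{\left(p \right)} = \frac{23}{10} - \frac{p}{3}$ ($E{\left(p \right)} = - \frac{\left(- \frac{3}{10}\right) 23 + p}{3} = - \frac{- \frac{69}{10} + p}{3} = \frac{23}{10} - \frac{p}{3}$)
$\left(1556082 + R{\left(-993 \right)}\right) \left(E{\left(735 \right)} - 4807443\right) = \left(1556082 + 1\right) \left(\left(\frac{23}{10} - 245\right) - 4807443\right) = 1556083 \left(\left(\frac{23}{10} - 245\right) - 4807443\right) = 1556083 \left(- \frac{2427}{10} - 4807443\right) = 1556083 \left(- \frac{48076857}{10}\right) = - \frac{74811579871131}{10}$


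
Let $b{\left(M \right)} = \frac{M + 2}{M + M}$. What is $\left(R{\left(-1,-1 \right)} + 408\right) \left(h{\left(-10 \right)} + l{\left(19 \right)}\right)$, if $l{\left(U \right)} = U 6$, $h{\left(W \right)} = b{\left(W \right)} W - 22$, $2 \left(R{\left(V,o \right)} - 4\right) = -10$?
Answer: $35816$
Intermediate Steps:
$R{\left(V,o \right)} = -1$ ($R{\left(V,o \right)} = 4 + \frac{1}{2} \left(-10\right) = 4 - 5 = -1$)
$b{\left(M \right)} = \frac{2 + M}{2 M}$
$h{\left(W \right)} = -21 + \frac{W}{2}$ ($h{\left(W \right)} = \frac{2 + W}{2 W} W - 22 = \left(1 + \frac{W}{2}\right) - 22 = -21 + \frac{W}{2}$)
$l{\left(U \right)} = 6 U$
$\left(R{\left(-1,-1 \right)} + 408\right) \left(h{\left(-10 \right)} + l{\left(19 \right)}\right) = \left(-1 + 408\right) \left(\left(-21 + \frac{1}{2} \left(-10\right)\right) + 6 \cdot 19\right) = 407 \left(\left(-21 - 5\right) + 114\right) = 407 \left(-26 + 114\right) = 407 \cdot 88 = 35816$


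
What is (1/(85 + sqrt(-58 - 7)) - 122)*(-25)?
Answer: 4446475/1458 + 5*I*sqrt(65)/1458 ≈ 3049.7 + 0.027648*I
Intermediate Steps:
(1/(85 + sqrt(-58 - 7)) - 122)*(-25) = (1/(85 + sqrt(-65)) - 122)*(-25) = (1/(85 + I*sqrt(65)) - 122)*(-25) = (-122 + 1/(85 + I*sqrt(65)))*(-25) = 3050 - 25/(85 + I*sqrt(65))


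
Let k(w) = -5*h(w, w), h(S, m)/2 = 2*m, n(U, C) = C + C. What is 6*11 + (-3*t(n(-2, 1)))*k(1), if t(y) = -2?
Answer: -54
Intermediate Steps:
n(U, C) = 2*C
h(S, m) = 4*m (h(S, m) = 2*(2*m) = 4*m)
k(w) = -20*w
6*11 + (-3*t(n(-2, 1)))*k(1) = 6*11 + (-3*(-2))*(-20*1) = 66 + 6*(-20) = 66 - 120 = -54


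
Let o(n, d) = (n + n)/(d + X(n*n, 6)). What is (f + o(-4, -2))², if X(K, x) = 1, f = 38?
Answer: 2116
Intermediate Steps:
o(n, d) = 2*n/(1 + d) (o(n, d) = (n + n)/(d + 1) = (2*n)/(1 + d) = 2*n/(1 + d))
(f + o(-4, -2))² = (38 + 2*(-4)/(1 - 2))² = (38 + 2*(-4)/(-1))² = (38 + 2*(-4)*(-1))² = (38 + 8)² = 46² = 2116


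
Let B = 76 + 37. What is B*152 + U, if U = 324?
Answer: 17500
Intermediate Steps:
B = 113
B*152 + U = 113*152 + 324 = 17176 + 324 = 17500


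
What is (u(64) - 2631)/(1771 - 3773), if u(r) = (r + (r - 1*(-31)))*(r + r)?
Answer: -1611/182 ≈ -8.8517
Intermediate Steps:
u(r) = 2*r*(31 + 2*r) (u(r) = (r + (r + 31))*(2*r) = (r + (31 + r))*(2*r) = (31 + 2*r)*(2*r) = 2*r*(31 + 2*r))
(u(64) - 2631)/(1771 - 3773) = (2*64*(31 + 2*64) - 2631)/(1771 - 3773) = (2*64*(31 + 128) - 2631)/(-2002) = (2*64*159 - 2631)*(-1/2002) = (20352 - 2631)*(-1/2002) = 17721*(-1/2002) = -1611/182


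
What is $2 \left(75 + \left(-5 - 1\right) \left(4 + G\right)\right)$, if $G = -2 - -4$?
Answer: $78$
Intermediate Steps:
$G = 2$ ($G = -2 + 4 = 2$)
$2 \left(75 + \left(-5 - 1\right) \left(4 + G\right)\right) = 2 \left(75 + \left(-5 - 1\right) \left(4 + 2\right)\right) = 2 \left(75 + \left(-5 - 1\right) 6\right) = 2 \left(75 - 36\right) = 2 \cdot 39 = 78$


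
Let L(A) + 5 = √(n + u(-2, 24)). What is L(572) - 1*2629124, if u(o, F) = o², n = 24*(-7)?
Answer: -2629129 + 2*I*√41 ≈ -2.6291e+6 + 12.806*I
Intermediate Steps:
n = -168
L(A) = -5 + 2*I*√41 (L(A) = -5 + √(-168 + (-2)²) = -5 + √(-168 + 4) = -5 + √(-164) = -5 + 2*I*√41)
L(572) - 1*2629124 = (-5 + 2*I*√41) - 1*2629124 = (-5 + 2*I*√41) - 2629124 = -2629129 + 2*I*√41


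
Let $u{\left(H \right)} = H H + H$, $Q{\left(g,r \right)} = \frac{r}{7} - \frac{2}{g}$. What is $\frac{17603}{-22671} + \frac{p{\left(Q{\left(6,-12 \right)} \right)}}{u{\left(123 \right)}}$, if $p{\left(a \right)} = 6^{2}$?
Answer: $- \frac{22305400}{28814841} \approx -0.77409$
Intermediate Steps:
$Q{\left(g,r \right)} = - \frac{2}{g} + \frac{r}{7}$ ($Q{\left(g,r \right)} = r \frac{1}{7} - \frac{2}{g} = \frac{r}{7} - \frac{2}{g} = - \frac{2}{g} + \frac{r}{7}$)
$p{\left(a \right)} = 36$
$u{\left(H \right)} = H + H^{2}$ ($u{\left(H \right)} = H^{2} + H = H + H^{2}$)
$\frac{17603}{-22671} + \frac{p{\left(Q{\left(6,-12 \right)} \right)}}{u{\left(123 \right)}} = \frac{17603}{-22671} + \frac{36}{123 \left(1 + 123\right)} = 17603 \left(- \frac{1}{22671}\right) + \frac{36}{123 \cdot 124} = - \frac{17603}{22671} + \frac{36}{15252} = - \frac{17603}{22671} + 36 \cdot \frac{1}{15252} = - \frac{17603}{22671} + \frac{3}{1271} = - \frac{22305400}{28814841}$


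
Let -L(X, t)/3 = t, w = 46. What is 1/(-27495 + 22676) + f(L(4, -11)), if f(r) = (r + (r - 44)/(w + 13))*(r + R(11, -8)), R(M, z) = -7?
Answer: 242569125/284321 ≈ 853.15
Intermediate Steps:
L(X, t) = -3*t
f(r) = (-7 + r)*(-44/59 + 60*r/59) (f(r) = (r + (r - 44)/(46 + 13))*(r - 7) = (r + (-44 + r)/59)*(-7 + r) = (r + (-44 + r)*(1/59))*(-7 + r) = (r + (-44/59 + r/59))*(-7 + r) = (-44/59 + 60*r/59)*(-7 + r) = (-7 + r)*(-44/59 + 60*r/59))
1/(-27495 + 22676) + f(L(4, -11)) = 1/(-27495 + 22676) + (308/59 - (-1392)*(-11)/59 + 60*(-3*(-11))²/59) = 1/(-4819) + (308/59 - 464/59*33 + (60/59)*33²) = -1/4819 + (308/59 - 15312/59 + (60/59)*1089) = -1/4819 + (308/59 - 15312/59 + 65340/59) = -1/4819 + 50336/59 = 242569125/284321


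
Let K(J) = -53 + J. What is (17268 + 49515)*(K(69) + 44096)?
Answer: 2945931696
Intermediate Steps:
(17268 + 49515)*(K(69) + 44096) = (17268 + 49515)*((-53 + 69) + 44096) = 66783*(16 + 44096) = 66783*44112 = 2945931696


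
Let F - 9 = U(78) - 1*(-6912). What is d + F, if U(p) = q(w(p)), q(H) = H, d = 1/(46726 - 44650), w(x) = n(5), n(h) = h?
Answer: 14378377/2076 ≈ 6926.0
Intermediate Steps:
w(x) = 5
d = 1/2076 ≈ 0.00048170
U(p) = 5
F = 6926 (F = 9 + (5 - 1*(-6912)) = 9 + (5 + 6912) = 9 + 6917 = 6926)
d + F = 1/2076 + 6926 = 14378377/2076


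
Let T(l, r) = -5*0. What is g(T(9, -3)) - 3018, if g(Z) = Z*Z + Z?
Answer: -3018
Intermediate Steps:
T(l, r) = 0
g(Z) = Z + Z² (g(Z) = Z² + Z = Z + Z²)
g(T(9, -3)) - 3018 = 0*(1 + 0) - 3018 = 0*1 - 3018 = 0 - 3018 = -3018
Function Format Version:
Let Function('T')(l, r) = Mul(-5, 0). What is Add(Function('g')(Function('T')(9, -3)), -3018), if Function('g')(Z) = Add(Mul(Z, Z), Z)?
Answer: -3018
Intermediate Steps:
Function('T')(l, r) = 0
Function('g')(Z) = Add(Z, Pow(Z, 2)) (Function('g')(Z) = Add(Pow(Z, 2), Z) = Add(Z, Pow(Z, 2)))
Add(Function('g')(Function('T')(9, -3)), -3018) = Add(Mul(0, Add(1, 0)), -3018) = Add(Mul(0, 1), -3018) = Add(0, -3018) = -3018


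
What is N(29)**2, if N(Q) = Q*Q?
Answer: 707281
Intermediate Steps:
N(Q) = Q**2
N(29)**2 = (29**2)**2 = 841**2 = 707281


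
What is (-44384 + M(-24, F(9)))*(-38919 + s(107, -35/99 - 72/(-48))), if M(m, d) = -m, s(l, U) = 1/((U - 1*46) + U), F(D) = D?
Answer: 7470339868320/4327 ≈ 1.7264e+9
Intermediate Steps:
s(l, U) = 1/(-46 + 2*U) (s(l, U) = 1/((U - 46) + U) = 1/((-46 + U) + U) = 1/(-46 + 2*U))
(-44384 + M(-24, F(9)))*(-38919 + s(107, -35/99 - 72/(-48))) = (-44384 - 1*(-24))*(-38919 + 1/(2*(-23 + (-35/99 - 72/(-48))))) = (-44384 + 24)*(-38919 + 1/(2*(-23 + (-35*1/99 - 72*(-1/48))))) = -44360*(-38919 + 1/(2*(-23 + (-35/99 + 3/2)))) = -44360*(-38919 + 1/(2*(-23 + 227/198))) = -44360*(-38919 + 1/(2*(-4327/198))) = -44360*(-38919 + (1/2)*(-198/4327)) = -44360*(-38919 - 99/4327) = -44360*(-168402612/4327) = 7470339868320/4327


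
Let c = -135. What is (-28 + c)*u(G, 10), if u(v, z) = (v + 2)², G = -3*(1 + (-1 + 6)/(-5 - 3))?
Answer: -7987/64 ≈ -124.80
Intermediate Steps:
G = -9/8 (G = -3*(1 + 5/(-8)) = -3*(1 + 5*(-⅛)) = -3*(1 - 5/8) = -3*3/8 = -9/8 ≈ -1.1250)
u(v, z) = (2 + v)²
(-28 + c)*u(G, 10) = (-28 - 135)*(2 - 9/8)² = -163*(7/8)² = -163*49/64 = -7987/64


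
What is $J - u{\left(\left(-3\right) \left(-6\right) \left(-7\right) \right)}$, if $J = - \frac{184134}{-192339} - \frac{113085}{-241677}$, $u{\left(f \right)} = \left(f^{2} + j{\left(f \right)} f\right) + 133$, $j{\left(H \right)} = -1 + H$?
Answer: $- \frac{18369509525000}{573875463} \approx -32010.0$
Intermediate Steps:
$u{\left(f \right)} = 133 + f^{2} + f \left(-1 + f\right)$ ($u{\left(f \right)} = \left(f^{2} + \left(-1 + f\right) f\right) + 133 = \left(f^{2} + f \left(-1 + f\right)\right) + 133 = 133 + f^{2} + f \left(-1 + f\right)$)
$J = \frac{817921093}{573875463}$ ($J = \left(-184134\right) \left(- \frac{1}{192339}\right) - - \frac{12565}{26853} = \frac{61378}{64113} + \frac{12565}{26853} = \frac{817921093}{573875463} \approx 1.4253$)
$J - u{\left(\left(-3\right) \left(-6\right) \left(-7\right) \right)} = \frac{817921093}{573875463} - \left(133 - \left(-3\right) \left(-6\right) \left(-7\right) + 2 \left(\left(-3\right) \left(-6\right) \left(-7\right)\right)^{2}\right) = \frac{817921093}{573875463} - \left(133 - 18 \left(-7\right) + 2 \left(18 \left(-7\right)\right)^{2}\right) = \frac{817921093}{573875463} - \left(133 - -126 + 2 \left(-126\right)^{2}\right) = \frac{817921093}{573875463} - \left(133 + 126 + 2 \cdot 15876\right) = \frac{817921093}{573875463} - \left(133 + 126 + 31752\right) = \frac{817921093}{573875463} - 32011 = - \frac{18369509525000}{573875463}$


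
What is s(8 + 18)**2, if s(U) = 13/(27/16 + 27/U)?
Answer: 7311616/321489 ≈ 22.743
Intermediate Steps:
s(U) = 13/(27/16 + 27/U) (s(U) = 13/(27*(1/16) + 27/U) = 13/(27/16 + 27/U))
s(8 + 18)**2 = (208*(8 + 18)/(27*(16 + (8 + 18))))**2 = ((208/27)*26/(16 + 26))**2 = ((208/27)*26/42)**2 = ((208/27)*26*(1/42))**2 = (2704/567)**2 = 7311616/321489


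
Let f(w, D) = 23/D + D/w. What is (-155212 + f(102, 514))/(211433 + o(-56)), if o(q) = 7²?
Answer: -4068594097/5543789148 ≈ -0.73390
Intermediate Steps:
o(q) = 49
(-155212 + f(102, 514))/(211433 + o(-56)) = (-155212 + (23/514 + 514/102))/(211433 + 49) = (-155212 + (23*(1/514) + 514*(1/102)))/211482 = (-155212 + (23/514 + 257/51))*(1/211482) = (-155212 + 133271/26214)*(1/211482) = -4068594097/26214*1/211482 = -4068594097/5543789148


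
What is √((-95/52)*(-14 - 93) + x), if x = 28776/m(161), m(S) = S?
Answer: √6557195281/4186 ≈ 19.345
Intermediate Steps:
x = 28776/161 ≈ 178.73
√((-95/52)*(-14 - 93) + x) = √((-95/52)*(-14 - 93) + 28776/161) = √(-95*1/52*(-107) + 28776/161) = √(-95/52*(-107) + 28776/161) = √(10165/52 + 28776/161) = √(3132917/8372) = √6557195281/4186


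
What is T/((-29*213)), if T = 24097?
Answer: -24097/6177 ≈ -3.9011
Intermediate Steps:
T/((-29*213)) = 24097/((-29*213)) = 24097/(-6177) = 24097*(-1/6177) = -24097/6177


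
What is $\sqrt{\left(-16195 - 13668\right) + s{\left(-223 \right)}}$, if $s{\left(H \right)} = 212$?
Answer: $i \sqrt{29651} \approx 172.19 i$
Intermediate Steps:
$\sqrt{\left(-16195 - 13668\right) + s{\left(-223 \right)}} = \sqrt{\left(-16195 - 13668\right) + 212} = \sqrt{-29863 + 212} = \sqrt{-29651} = i \sqrt{29651}$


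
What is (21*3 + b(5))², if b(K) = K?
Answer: 4624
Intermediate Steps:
(21*3 + b(5))² = (21*3 + 5)² = (63 + 5)² = 68² = 4624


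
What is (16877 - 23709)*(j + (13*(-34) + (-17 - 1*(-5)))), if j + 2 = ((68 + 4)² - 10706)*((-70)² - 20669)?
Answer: -594902972384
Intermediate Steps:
j = 87076416 (j = -2 + ((68 + 4)² - 10706)*((-70)² - 20669) = -2 + (72² - 10706)*(4900 - 20669) = -2 + (5184 - 10706)*(-15769) = -2 - 5522*(-15769) = -2 + 87076418 = 87076416)
(16877 - 23709)*(j + (13*(-34) + (-17 - 1*(-5)))) = (16877 - 23709)*(87076416 + (13*(-34) + (-17 - 1*(-5)))) = -6832*(87076416 + (-442 + (-17 + 5))) = -6832*(87076416 + (-442 - 12)) = -6832*(87076416 - 454) = -6832*87075962 = -594902972384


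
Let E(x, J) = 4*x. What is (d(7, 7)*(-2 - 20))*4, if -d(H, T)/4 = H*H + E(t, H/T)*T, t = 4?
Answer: 56672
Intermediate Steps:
d(H, T) = -64*T - 4*H**2 (d(H, T) = -4*(H*H + (4*4)*T) = -4*(H**2 + 16*T) = -64*T - 4*H**2)
(d(7, 7)*(-2 - 20))*4 = ((-64*7 - 4*7**2)*(-2 - 20))*4 = ((-448 - 4*49)*(-22))*4 = ((-448 - 196)*(-22))*4 = -644*(-22)*4 = 14168*4 = 56672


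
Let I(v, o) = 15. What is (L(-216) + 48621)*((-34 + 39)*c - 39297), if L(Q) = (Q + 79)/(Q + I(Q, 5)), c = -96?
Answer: -129579650122/67 ≈ -1.9340e+9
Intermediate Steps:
L(Q) = (79 + Q)/(15 + Q) (L(Q) = (Q + 79)/(Q + 15) = (79 + Q)/(15 + Q))
(L(-216) + 48621)*((-34 + 39)*c - 39297) = ((79 - 216)/(15 - 216) + 48621)*((-34 + 39)*(-96) - 39297) = (-137/(-201) + 48621)*(5*(-96) - 39297) = (-1/201*(-137) + 48621)*(-480 - 39297) = (137/201 + 48621)*(-39777) = (9772958/201)*(-39777) = -129579650122/67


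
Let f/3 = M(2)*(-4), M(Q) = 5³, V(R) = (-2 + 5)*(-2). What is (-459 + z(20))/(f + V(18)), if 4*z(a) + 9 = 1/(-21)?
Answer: 19373/63252 ≈ 0.30628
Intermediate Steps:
V(R) = -6 (V(R) = 3*(-2) = -6)
M(Q) = 125
z(a) = -95/42 (z(a) = -9/4 + (¼)/(-21) = -9/4 + (¼)*(-1/21) = -9/4 - 1/84 = -95/42)
f = -1500 (f = 3*(125*(-4)) = 3*(-500) = -1500)
(-459 + z(20))/(f + V(18)) = (-459 - 95/42)/(-1500 - 6) = -19373/42/(-1506) = -19373/42*(-1/1506) = 19373/63252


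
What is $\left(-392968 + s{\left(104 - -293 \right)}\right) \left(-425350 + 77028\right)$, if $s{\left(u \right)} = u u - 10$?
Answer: $81984200818$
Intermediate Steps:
$s{\left(u \right)} = -10 + u^{2}$ ($s{\left(u \right)} = u^{2} - 10 = -10 + u^{2}$)
$\left(-392968 + s{\left(104 - -293 \right)}\right) \left(-425350 + 77028\right) = \left(-392968 - \left(10 - \left(104 - -293\right)^{2}\right)\right) \left(-425350 + 77028\right) = \left(-392968 - \left(10 - \left(104 + 293\right)^{2}\right)\right) \left(-348322\right) = \left(-392968 - \left(10 - 397^{2}\right)\right) \left(-348322\right) = \left(-392968 + \left(-10 + 157609\right)\right) \left(-348322\right) = \left(-392968 + 157599\right) \left(-348322\right) = \left(-235369\right) \left(-348322\right) = 81984200818$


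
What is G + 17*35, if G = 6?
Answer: 601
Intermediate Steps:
G + 17*35 = 6 + 17*35 = 6 + 595 = 601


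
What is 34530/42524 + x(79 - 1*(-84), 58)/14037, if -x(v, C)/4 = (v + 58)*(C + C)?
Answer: -1937941723/298454694 ≈ -6.4933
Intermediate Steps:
x(v, C) = -8*C*(58 + v) (x(v, C) = -4*(v + 58)*(C + C) = -4*(58 + v)*2*C = -8*C*(58 + v))
34530/42524 + x(79 - 1*(-84), 58)/14037 = 34530/42524 - 8*58*(58 + (79 - 1*(-84)))/14037 = 34530*(1/42524) - 8*58*(58 + (79 + 84))*(1/14037) = 17265/21262 - 8*58*(58 + 163)*(1/14037) = 17265/21262 - 8*58*221*(1/14037) = 17265/21262 - 102544*1/14037 = 17265/21262 - 102544/14037 = -1937941723/298454694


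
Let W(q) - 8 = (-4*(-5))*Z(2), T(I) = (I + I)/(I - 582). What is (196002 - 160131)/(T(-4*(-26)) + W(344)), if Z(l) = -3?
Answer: -8573169/12532 ≈ -684.10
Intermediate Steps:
T(I) = 2*I/(-582 + I) (T(I) = (2*I)/(-582 + I) = 2*I/(-582 + I))
W(q) = -52 (W(q) = 8 - 4*(-5)*(-3) = 8 + 20*(-3) = 8 - 60 = -52)
(196002 - 160131)/(T(-4*(-26)) + W(344)) = (196002 - 160131)/(2*(-4*(-26))/(-582 - 4*(-26)) - 52) = 35871/(2*104/(-582 + 104) - 52) = 35871/(2*104/(-478) - 52) = 35871/(2*104*(-1/478) - 52) = 35871/(-104/239 - 52) = 35871/(-12532/239) = 35871*(-239/12532) = -8573169/12532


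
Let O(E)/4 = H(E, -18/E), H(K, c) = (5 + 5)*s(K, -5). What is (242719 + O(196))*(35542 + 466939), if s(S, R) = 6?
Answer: 122082281279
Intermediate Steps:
H(K, c) = 60 (H(K, c) = (5 + 5)*6 = 10*6 = 60)
O(E) = 240 (O(E) = 4*60 = 240)
(242719 + O(196))*(35542 + 466939) = (242719 + 240)*(35542 + 466939) = 242959*502481 = 122082281279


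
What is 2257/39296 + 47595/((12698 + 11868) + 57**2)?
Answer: 386614315/218603648 ≈ 1.7686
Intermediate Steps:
2257/39296 + 47595/((12698 + 11868) + 57**2) = 2257*(1/39296) + 47595/(24566 + 3249) = 2257/39296 + 47595/27815 = 2257/39296 + 47595*(1/27815) = 2257/39296 + 9519/5563 = 386614315/218603648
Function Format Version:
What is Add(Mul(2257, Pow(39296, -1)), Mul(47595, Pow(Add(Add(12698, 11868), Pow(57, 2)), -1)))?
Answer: Rational(386614315, 218603648) ≈ 1.7686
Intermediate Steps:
Add(Mul(2257, Pow(39296, -1)), Mul(47595, Pow(Add(Add(12698, 11868), Pow(57, 2)), -1))) = Add(Mul(2257, Rational(1, 39296)), Mul(47595, Pow(Add(24566, 3249), -1))) = Add(Rational(2257, 39296), Mul(47595, Pow(27815, -1))) = Add(Rational(2257, 39296), Mul(47595, Rational(1, 27815))) = Add(Rational(2257, 39296), Rational(9519, 5563)) = Rational(386614315, 218603648)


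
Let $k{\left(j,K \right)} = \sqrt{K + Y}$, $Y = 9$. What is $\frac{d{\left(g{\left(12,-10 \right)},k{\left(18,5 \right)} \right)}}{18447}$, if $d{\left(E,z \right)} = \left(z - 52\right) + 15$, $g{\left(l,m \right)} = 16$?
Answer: $- \frac{37}{18447} + \frac{\sqrt{14}}{18447} \approx -0.0018029$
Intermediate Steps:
$k{\left(j,K \right)} = \sqrt{9 + K}$ ($k{\left(j,K \right)} = \sqrt{K + 9} = \sqrt{9 + K}$)
$d{\left(E,z \right)} = -37 + z$ ($d{\left(E,z \right)} = \left(-52 + z\right) + 15 = -37 + z$)
$\frac{d{\left(g{\left(12,-10 \right)},k{\left(18,5 \right)} \right)}}{18447} = \frac{-37 + \sqrt{9 + 5}}{18447} = \left(-37 + \sqrt{14}\right) \frac{1}{18447} = - \frac{37}{18447} + \frac{\sqrt{14}}{18447}$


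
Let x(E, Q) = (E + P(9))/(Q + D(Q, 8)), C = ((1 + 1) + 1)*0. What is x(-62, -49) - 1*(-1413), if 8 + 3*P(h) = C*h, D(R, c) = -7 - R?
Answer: 29867/21 ≈ 1422.2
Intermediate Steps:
C = 0 (C = (2 + 1)*0 = 3*0 = 0)
P(h) = -8/3 (P(h) = -8/3 + (0*h)/3 = -8/3 + (⅓)*0 = -8/3 + 0 = -8/3)
x(E, Q) = 8/21 - E/7 (x(E, Q) = (E - 8/3)/(Q + (-7 - Q)) = (-8/3 + E)/(-7) = (-8/3 + E)*(-⅐) = 8/21 - E/7)
x(-62, -49) - 1*(-1413) = (8/21 - ⅐*(-62)) - 1*(-1413) = (8/21 + 62/7) + 1413 = 194/21 + 1413 = 29867/21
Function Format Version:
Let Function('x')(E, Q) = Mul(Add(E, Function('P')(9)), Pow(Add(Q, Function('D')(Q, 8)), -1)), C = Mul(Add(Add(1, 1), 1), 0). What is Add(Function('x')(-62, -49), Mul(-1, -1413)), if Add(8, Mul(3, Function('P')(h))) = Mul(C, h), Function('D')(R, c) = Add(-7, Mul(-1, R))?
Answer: Rational(29867, 21) ≈ 1422.2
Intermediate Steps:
C = 0 (C = Mul(Add(2, 1), 0) = Mul(3, 0) = 0)
Function('P')(h) = Rational(-8, 3) (Function('P')(h) = Add(Rational(-8, 3), Mul(Rational(1, 3), Mul(0, h))) = Add(Rational(-8, 3), Mul(Rational(1, 3), 0)) = Add(Rational(-8, 3), 0) = Rational(-8, 3))
Function('x')(E, Q) = Add(Rational(8, 21), Mul(Rational(-1, 7), E)) (Function('x')(E, Q) = Mul(Add(E, Rational(-8, 3)), Pow(Add(Q, Add(-7, Mul(-1, Q))), -1)) = Mul(Add(Rational(-8, 3), E), Pow(-7, -1)) = Mul(Add(Rational(-8, 3), E), Rational(-1, 7)) = Add(Rational(8, 21), Mul(Rational(-1, 7), E)))
Add(Function('x')(-62, -49), Mul(-1, -1413)) = Add(Add(Rational(8, 21), Mul(Rational(-1, 7), -62)), Mul(-1, -1413)) = Add(Add(Rational(8, 21), Rational(62, 7)), 1413) = Add(Rational(194, 21), 1413) = Rational(29867, 21)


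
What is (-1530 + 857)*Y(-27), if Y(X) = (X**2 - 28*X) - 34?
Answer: -976523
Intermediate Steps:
Y(X) = -34 + X**2 - 28*X
(-1530 + 857)*Y(-27) = (-1530 + 857)*(-34 + (-27)**2 - 28*(-27)) = -673*(-34 + 729 + 756) = -673*1451 = -976523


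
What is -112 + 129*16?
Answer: 1952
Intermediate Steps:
-112 + 129*16 = -112 + 2064 = 1952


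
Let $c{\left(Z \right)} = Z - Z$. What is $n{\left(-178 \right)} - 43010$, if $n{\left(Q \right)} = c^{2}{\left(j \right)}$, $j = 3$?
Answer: $-43010$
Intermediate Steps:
$c{\left(Z \right)} = 0$
$n{\left(Q \right)} = 0$ ($n{\left(Q \right)} = 0^{2} = 0$)
$n{\left(-178 \right)} - 43010 = 0 - 43010 = -43010$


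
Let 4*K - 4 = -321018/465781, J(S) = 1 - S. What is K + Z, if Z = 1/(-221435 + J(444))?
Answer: 42769691493/51673278359 ≈ 0.82769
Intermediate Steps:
K = 771053/931562 (K = 1 + (-321018/465781)/4 = 1 + (-321018*1/465781)/4 = 1 + (¼)*(-321018/465781) = 1 - 160509/931562 = 771053/931562 ≈ 0.82770)
Z = -1/221878 (Z = 1/(-221435 + (1 - 1*444)) = 1/(-221435 + (1 - 444)) = 1/(-221435 - 443) = 1/(-221878) = -1/221878 ≈ -4.5070e-6)
K + Z = 771053/931562 - 1/221878 = 42769691493/51673278359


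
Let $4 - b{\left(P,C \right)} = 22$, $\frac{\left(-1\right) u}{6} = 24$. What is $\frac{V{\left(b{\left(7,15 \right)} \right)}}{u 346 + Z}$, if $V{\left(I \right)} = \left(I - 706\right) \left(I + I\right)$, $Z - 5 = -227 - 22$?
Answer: $- \frac{6516}{12517} \approx -0.52057$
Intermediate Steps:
$u = -144$ ($u = \left(-6\right) 24 = -144$)
$Z = -244$ ($Z = 5 - 249 = -244$)
$b{\left(P,C \right)} = -18$ ($b{\left(P,C \right)} = 4 - 22 = -18$)
$V{\left(I \right)} = 2 I \left(-706 + I\right)$ ($V{\left(I \right)} = \left(-706 + I\right) 2 I = 2 I \left(-706 + I\right)$)
$\frac{V{\left(b{\left(7,15 \right)} \right)}}{u 346 + Z} = \frac{2 \left(-18\right) \left(-706 - 18\right)}{\left(-144\right) 346 - 244} = \frac{2 \left(-18\right) \left(-724\right)}{-49824 - 244} = \frac{26064}{-50068} = 26064 \left(- \frac{1}{50068}\right) = - \frac{6516}{12517}$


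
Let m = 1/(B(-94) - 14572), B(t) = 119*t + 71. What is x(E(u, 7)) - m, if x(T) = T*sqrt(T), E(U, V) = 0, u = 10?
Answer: 1/25687 ≈ 3.8930e-5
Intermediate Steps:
B(t) = 71 + 119*t
m = -1/25687 (m = 1/((71 + 119*(-94)) - 14572) = 1/((71 - 11186) - 14572) = 1/(-11115 - 14572) = 1/(-25687) = -1/25687 ≈ -3.8930e-5)
x(T) = T**(3/2)
x(E(u, 7)) - m = 0**(3/2) - 1*(-1/25687) = 0 + 1/25687 = 1/25687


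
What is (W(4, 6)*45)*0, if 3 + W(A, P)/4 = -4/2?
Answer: 0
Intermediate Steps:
W(A, P) = -20 (W(A, P) = -12 + 4*(-4/2) = -12 + 4*(-4*1/2) = -12 + 4*(-2) = -12 - 8 = -20)
(W(4, 6)*45)*0 = -20*45*0 = -900*0 = 0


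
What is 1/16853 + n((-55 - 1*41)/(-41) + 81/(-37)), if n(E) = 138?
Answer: 2325715/16853 ≈ 138.00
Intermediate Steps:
1/16853 + n((-55 - 1*41)/(-41) + 81/(-37)) = 1/16853 + 138 = 2325715/16853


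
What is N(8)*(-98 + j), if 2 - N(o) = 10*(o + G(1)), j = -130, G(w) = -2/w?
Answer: 13224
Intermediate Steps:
N(o) = 22 - 10*o (N(o) = 2 - 10*(o - 2/1) = 2 - 10*(o - 2*1) = 2 - 10*(o - 2) = 2 - 10*(-2 + o) = 2 - (-20 + 10*o) = 2 + (20 - 10*o) = 22 - 10*o)
N(8)*(-98 + j) = (22 - 10*8)*(-98 - 130) = (22 - 80)*(-228) = -58*(-228) = 13224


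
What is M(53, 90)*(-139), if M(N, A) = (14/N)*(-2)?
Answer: 3892/53 ≈ 73.434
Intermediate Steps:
M(N, A) = -28/N
M(53, 90)*(-139) = -28/53*(-139) = 3892/53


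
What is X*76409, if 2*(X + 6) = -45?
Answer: -4355313/2 ≈ -2.1777e+6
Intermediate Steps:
X = -57/2 (X = -6 + (1/2)*(-45) = -6 - 45/2 = -57/2 ≈ -28.500)
X*76409 = -57/2*76409 = -4355313/2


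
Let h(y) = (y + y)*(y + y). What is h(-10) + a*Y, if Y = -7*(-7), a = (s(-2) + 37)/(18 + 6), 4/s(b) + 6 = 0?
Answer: 34141/72 ≈ 474.18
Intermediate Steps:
s(b) = -⅔ (s(b) = 4/(-6 + 0) = 4/(-6) = 4*(-⅙) = -⅔)
h(y) = 4*y² (h(y) = (2*y)*(2*y) = 4*y²)
a = 109/72 (a = (-⅔ + 37)/(18 + 6) = (109/3)/24 = (109/3)*(1/24) = 109/72 ≈ 1.5139)
Y = 49
h(-10) + a*Y = 4*(-10)² + (109/72)*49 = 4*100 + 5341/72 = 400 + 5341/72 = 34141/72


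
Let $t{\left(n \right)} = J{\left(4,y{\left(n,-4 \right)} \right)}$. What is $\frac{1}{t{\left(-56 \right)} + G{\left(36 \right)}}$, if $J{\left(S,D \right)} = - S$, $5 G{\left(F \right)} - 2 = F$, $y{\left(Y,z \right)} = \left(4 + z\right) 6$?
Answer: $\frac{5}{18} \approx 0.27778$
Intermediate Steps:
$y{\left(Y,z \right)} = 24 + 6 z$
$G{\left(F \right)} = \frac{2}{5} + \frac{F}{5}$
$t{\left(n \right)} = -4$ ($t{\left(n \right)} = \left(-1\right) 4 = -4$)
$\frac{1}{t{\left(-56 \right)} + G{\left(36 \right)}} = \frac{1}{-4 + \left(\frac{2}{5} + \frac{1}{5} \cdot 36\right)} = \frac{1}{-4 + \left(\frac{2}{5} + \frac{36}{5}\right)} = \frac{1}{-4 + \frac{38}{5}} = \frac{1}{\frac{18}{5}} = \frac{5}{18}$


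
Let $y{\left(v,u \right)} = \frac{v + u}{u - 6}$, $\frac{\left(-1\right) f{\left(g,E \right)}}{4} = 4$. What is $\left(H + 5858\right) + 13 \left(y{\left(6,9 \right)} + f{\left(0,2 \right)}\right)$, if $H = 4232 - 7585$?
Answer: $2362$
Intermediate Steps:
$f{\left(g,E \right)} = -16$ ($f{\left(g,E \right)} = \left(-4\right) 4 = -16$)
$y{\left(v,u \right)} = \frac{u + v}{-6 + u}$
$H = -3353$
$\left(H + 5858\right) + 13 \left(y{\left(6,9 \right)} + f{\left(0,2 \right)}\right) = \left(-3353 + 5858\right) + 13 \left(\frac{9 + 6}{-6 + 9} - 16\right) = 2505 + 13 \left(\frac{1}{3} \cdot 15 - 16\right) = 2505 + 13 \left(5 - 16\right) = 2505 + 13 \left(-11\right) = 2505 - 143 = 2362$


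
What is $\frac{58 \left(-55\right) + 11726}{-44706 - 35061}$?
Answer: $- \frac{8536}{79767} \approx -0.10701$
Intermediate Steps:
$\frac{58 \left(-55\right) + 11726}{-44706 - 35061} = \frac{-3190 + 11726}{-79767} = 8536 \left(- \frac{1}{79767}\right) = - \frac{8536}{79767}$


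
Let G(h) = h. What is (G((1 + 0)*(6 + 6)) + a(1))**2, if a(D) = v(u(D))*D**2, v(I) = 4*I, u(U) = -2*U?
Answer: 16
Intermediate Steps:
a(D) = -8*D**3 (a(D) = (4*(-2*D))*D**2 = (-8*D)*D**2 = -8*D**3)
(G((1 + 0)*(6 + 6)) + a(1))**2 = ((1 + 0)*(6 + 6) - 8*1**3)**2 = (1*12 - 8*1)**2 = (12 - 8)**2 = 4**2 = 16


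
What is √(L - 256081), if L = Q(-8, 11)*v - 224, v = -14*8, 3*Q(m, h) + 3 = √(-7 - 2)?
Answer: √(-256193 - 112*I) ≈ 0.111 - 506.16*I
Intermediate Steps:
Q(m, h) = -1 + I (Q(m, h) = -1 + √(-7 - 2)/3 = -1 + √(-9)/3 = -1 + (3*I)/3 = -1 + I)
v = -112
L = -112 - 112*I (L = (-1 + I)*(-112) - 224 = (112 - 112*I) - 224 = -112 - 112*I ≈ -112.0 - 112.0*I)
√(L - 256081) = √((-112 - 112*I) - 256081) = √(-256193 - 112*I)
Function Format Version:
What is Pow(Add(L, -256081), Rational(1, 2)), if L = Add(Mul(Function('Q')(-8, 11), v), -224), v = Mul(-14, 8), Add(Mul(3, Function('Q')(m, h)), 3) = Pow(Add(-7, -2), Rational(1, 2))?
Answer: Pow(Add(-256193, Mul(-112, I)), Rational(1, 2)) ≈ Add(0.111, Mul(-506.16, I))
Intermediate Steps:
Function('Q')(m, h) = Add(-1, I) (Function('Q')(m, h) = Add(-1, Mul(Rational(1, 3), Pow(Add(-7, -2), Rational(1, 2)))) = Add(-1, Mul(Rational(1, 3), Pow(-9, Rational(1, 2)))) = Add(-1, Mul(Rational(1, 3), Mul(3, I))) = Add(-1, I))
v = -112
L = Add(-112, Mul(-112, I)) (L = Add(Mul(Add(-1, I), -112), -224) = Add(Add(112, Mul(-112, I)), -224) = Add(-112, Mul(-112, I)) ≈ Add(-112.00, Mul(-112.00, I)))
Pow(Add(L, -256081), Rational(1, 2)) = Pow(Add(Add(-112, Mul(-112, I)), -256081), Rational(1, 2)) = Pow(Add(-256193, Mul(-112, I)), Rational(1, 2))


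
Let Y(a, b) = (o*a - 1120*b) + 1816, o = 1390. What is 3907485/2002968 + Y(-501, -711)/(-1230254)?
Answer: 255744726059/136897744104 ≈ 1.8681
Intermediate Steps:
Y(a, b) = 1816 - 1120*b + 1390*a (Y(a, b) = (1390*a - 1120*b) + 1816 = (-1120*b + 1390*a) + 1816 = 1816 - 1120*b + 1390*a)
3907485/2002968 + Y(-501, -711)/(-1230254) = 3907485/2002968 + (1816 - 1120*(-711) + 1390*(-501))/(-1230254) = 3907485*(1/2002968) + (1816 + 796320 - 696390)*(-1/1230254) = 434165/222552 + 101746*(-1/1230254) = 434165/222552 - 50873/615127 = 255744726059/136897744104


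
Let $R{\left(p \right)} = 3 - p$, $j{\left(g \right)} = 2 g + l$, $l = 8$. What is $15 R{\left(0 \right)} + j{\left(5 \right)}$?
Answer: $63$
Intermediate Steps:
$j{\left(g \right)} = 8 + 2 g$ ($j{\left(g \right)} = 2 g + 8 = 8 + 2 g$)
$15 R{\left(0 \right)} + j{\left(5 \right)} = 15 \left(3 - 0\right) + \left(8 + 2 \cdot 5\right) = 15 \left(3 + 0\right) + \left(8 + 10\right) = 15 \cdot 3 + 18 = 45 + 18 = 63$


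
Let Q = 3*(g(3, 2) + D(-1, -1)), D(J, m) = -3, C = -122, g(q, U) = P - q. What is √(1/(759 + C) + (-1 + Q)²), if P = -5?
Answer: √9572849/91 ≈ 34.000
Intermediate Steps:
g(q, U) = -5 - q
Q = -33 (Q = 3*((-5 - 1*3) - 3) = 3*((-5 - 3) - 3) = 3*(-8 - 3) = 3*(-11) = -33)
√(1/(759 + C) + (-1 + Q)²) = √(1/(759 - 122) + (-1 - 33)²) = √(1/637 + (-34)²) = √(1/637 + 1156) = √(736373/637) = √9572849/91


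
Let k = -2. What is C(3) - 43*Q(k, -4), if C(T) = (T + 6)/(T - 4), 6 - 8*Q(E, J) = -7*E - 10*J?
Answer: 249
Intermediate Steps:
Q(E, J) = ¾ + 5*J/4 + 7*E/8 (Q(E, J) = ¾ - (-7*E - 10*J)/8 = ¾ - (-10*J - 7*E)/8 = ¾ + (5*J/4 + 7*E/8) = ¾ + 5*J/4 + 7*E/8)
C(T) = (6 + T)/(-4 + T)
C(3) - 43*Q(k, -4) = (6 + 3)/(-4 + 3) - 43*(¾ + (5/4)*(-4) + (7/8)*(-2)) = 9/(-1) - 43*(¾ - 5 - 7/4) = -1*9 - 43*(-6) = -9 + 258 = 249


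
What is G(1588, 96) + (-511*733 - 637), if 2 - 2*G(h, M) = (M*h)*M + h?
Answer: -7693497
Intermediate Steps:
G(h, M) = 1 - h/2 - h*M²/2 (G(h, M) = 1 - ((M*h)*M + h)/2 = 1 - (h*M² + h)/2 = 1 - (h + h*M²)/2 = 1 + (-h/2 - h*M²/2) = 1 - h/2 - h*M²/2)
G(1588, 96) + (-511*733 - 637) = (1 - ½*1588 - ½*1588*96²) + (-511*733 - 637) = (1 - 794 - ½*1588*9216) + (-374563 - 637) = (1 - 794 - 7317504) - 375200 = -7318297 - 375200 = -7693497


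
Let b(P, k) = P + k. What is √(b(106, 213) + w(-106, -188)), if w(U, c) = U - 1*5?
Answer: 4*√13 ≈ 14.422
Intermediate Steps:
w(U, c) = -5 + U (w(U, c) = U - 5 = -5 + U)
√(b(106, 213) + w(-106, -188)) = √((106 + 213) + (-5 - 106)) = √(319 - 111) = √208 = 4*√13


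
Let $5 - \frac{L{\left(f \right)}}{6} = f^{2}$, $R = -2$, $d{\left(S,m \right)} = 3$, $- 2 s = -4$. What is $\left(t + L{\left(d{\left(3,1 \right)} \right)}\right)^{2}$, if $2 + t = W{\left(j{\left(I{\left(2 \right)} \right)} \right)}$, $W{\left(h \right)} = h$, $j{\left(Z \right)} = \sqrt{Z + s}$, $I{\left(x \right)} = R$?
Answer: $676$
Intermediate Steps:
$s = 2$ ($s = \left(- \frac{1}{2}\right) \left(-4\right) = 2$)
$I{\left(x \right)} = -2$
$j{\left(Z \right)} = \sqrt{2 + Z}$ ($j{\left(Z \right)} = \sqrt{Z + 2} = \sqrt{2 + Z}$)
$L{\left(f \right)} = 30 - 6 f^{2}$
$t = -2$ ($t = -2 + \sqrt{2 - 2} = -2 + \sqrt{0} = -2 + 0 = -2$)
$\left(t + L{\left(d{\left(3,1 \right)} \right)}\right)^{2} = \left(-2 + \left(30 - 6 \cdot 3^{2}\right)\right)^{2} = \left(-2 + \left(30 - 54\right)\right)^{2} = \left(-2 - 24\right)^{2} = \left(-26\right)^{2} = 676$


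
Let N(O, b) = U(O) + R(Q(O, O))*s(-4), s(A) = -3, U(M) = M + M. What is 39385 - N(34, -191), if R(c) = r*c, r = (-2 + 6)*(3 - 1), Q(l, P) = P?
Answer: 40133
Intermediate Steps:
U(M) = 2*M
r = 8 (r = 4*2 = 8)
R(c) = 8*c
N(O, b) = -22*O (N(O, b) = 2*O + (8*O)*(-3) = 2*O - 24*O = -22*O)
39385 - N(34, -191) = 39385 - (-22)*34 = 39385 - 1*(-748) = 39385 + 748 = 40133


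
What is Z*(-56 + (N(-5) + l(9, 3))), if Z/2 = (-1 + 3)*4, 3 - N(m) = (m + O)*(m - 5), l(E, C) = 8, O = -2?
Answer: -1840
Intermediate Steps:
N(m) = 3 - (-5 + m)*(-2 + m) (N(m) = 3 - (m - 2)*(m - 5) = 3 - (-2 + m)*(-5 + m) = 3 - (-5 + m)*(-2 + m))
Z = 16 (Z = 2*((-1 + 3)*4) = 2*(2*4) = 2*8 = 16)
Z*(-56 + (N(-5) + l(9, 3))) = 16*(-56 + ((-7 - 1*(-5)² + 7*(-5)) + 8)) = 16*(-56 + ((-7 - 1*25 - 35) + 8)) = 16*(-56 + ((-7 - 25 - 35) + 8)) = 16*(-56 + (-67 + 8)) = 16*(-56 - 59) = 16*(-115) = -1840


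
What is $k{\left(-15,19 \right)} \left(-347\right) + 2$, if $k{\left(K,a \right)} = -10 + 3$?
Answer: $2431$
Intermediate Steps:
$k{\left(K,a \right)} = -7$
$k{\left(-15,19 \right)} \left(-347\right) + 2 = \left(-7\right) \left(-347\right) + 2 = 2429 + 2 = 2431$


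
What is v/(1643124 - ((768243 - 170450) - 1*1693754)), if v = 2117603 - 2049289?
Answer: 68314/2739085 ≈ 0.024940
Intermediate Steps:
v = 68314
v/(1643124 - ((768243 - 170450) - 1*1693754)) = 68314/(1643124 - ((768243 - 170450) - 1*1693754)) = 68314/(1643124 - (597793 - 1693754)) = 68314/(1643124 - 1*(-1095961)) = 68314/(1643124 + 1095961) = 68314/2739085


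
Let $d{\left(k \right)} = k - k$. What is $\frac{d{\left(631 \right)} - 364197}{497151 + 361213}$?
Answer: $- \frac{364197}{858364} \approx -0.42429$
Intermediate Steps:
$d{\left(k \right)} = 0$
$\frac{d{\left(631 \right)} - 364197}{497151 + 361213} = \frac{0 - 364197}{497151 + 361213} = - \frac{364197}{858364}$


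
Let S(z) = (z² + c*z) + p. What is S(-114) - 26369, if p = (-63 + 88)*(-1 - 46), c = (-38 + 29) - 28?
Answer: -10330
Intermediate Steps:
c = -37 (c = -9 - 28 = -37)
p = -1175 (p = 25*(-47) = -1175)
S(z) = -1175 + z² - 37*z (S(z) = (z² - 37*z) - 1175 = -1175 + z² - 37*z)
S(-114) - 26369 = (-1175 + (-114)² - 37*(-114)) - 26369 = (-1175 + 12996 + 4218) - 26369 = 16039 - 26369 = -10330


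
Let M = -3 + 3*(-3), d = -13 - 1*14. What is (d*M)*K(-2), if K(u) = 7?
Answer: 2268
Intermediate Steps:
d = -27 (d = -13 - 14 = -27)
M = -12 (M = -3 - 9 = -12)
(d*M)*K(-2) = -27*(-12)*7 = 324*7 = 2268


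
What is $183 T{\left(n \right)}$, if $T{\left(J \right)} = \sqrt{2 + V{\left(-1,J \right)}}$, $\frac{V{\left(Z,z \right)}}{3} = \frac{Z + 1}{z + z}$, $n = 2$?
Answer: $183 \sqrt{2} \approx 258.8$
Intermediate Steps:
$V{\left(Z,z \right)} = \frac{3 \left(1 + Z\right)}{2 z}$ ($V{\left(Z,z \right)} = 3 \frac{Z + 1}{z + z} = 3 \frac{1 + Z}{2 z} = \frac{3 \left(1 + Z\right)}{2 z}$)
$T{\left(J \right)} = \sqrt{2}$ ($T{\left(J \right)} = \sqrt{2 + \frac{3 \left(1 - 1\right)}{2 J}} = \sqrt{2 + \frac{3}{2} \frac{1}{J} 0} = \sqrt{2 + 0} = \sqrt{2}$)
$183 T{\left(n \right)} = 183 \sqrt{2}$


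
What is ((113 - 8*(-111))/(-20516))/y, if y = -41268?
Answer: 1001/846654288 ≈ 1.1823e-6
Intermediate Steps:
((113 - 8*(-111))/(-20516))/y = ((113 - 8*(-111))/(-20516))/(-41268) = ((113 + 888)*(-1/20516))*(-1/41268) = (1001*(-1/20516))*(-1/41268) = -1001/20516*(-1/41268) = 1001/846654288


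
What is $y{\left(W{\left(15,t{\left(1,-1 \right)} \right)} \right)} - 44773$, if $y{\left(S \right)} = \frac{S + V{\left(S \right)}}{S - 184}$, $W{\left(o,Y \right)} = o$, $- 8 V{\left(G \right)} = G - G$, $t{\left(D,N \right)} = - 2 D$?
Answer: $- \frac{7566652}{169} \approx -44773.0$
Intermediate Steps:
$V{\left(G \right)} = 0$ ($V{\left(G \right)} = - \frac{G - G}{8} = \left(- \frac{1}{8}\right) 0 = 0$)
$y{\left(S \right)} = \frac{S}{-184 + S}$ ($y{\left(S \right)} = \frac{S + 0}{S - 184} = \frac{S}{-184 + S}$)
$y{\left(W{\left(15,t{\left(1,-1 \right)} \right)} \right)} - 44773 = \frac{15}{-184 + 15} - 44773 = \frac{15}{-169} - 44773 = 15 \left(- \frac{1}{169}\right) - 44773 = - \frac{15}{169} - 44773 = - \frac{7566652}{169}$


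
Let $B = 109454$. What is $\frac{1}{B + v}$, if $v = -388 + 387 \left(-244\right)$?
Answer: $\frac{1}{14638} \approx 6.8315 \cdot 10^{-5}$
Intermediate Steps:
$v = -94816$ ($v = -388 - 94428 = -94816$)
$\frac{1}{B + v} = \frac{1}{109454 - 94816} = \frac{1}{14638}$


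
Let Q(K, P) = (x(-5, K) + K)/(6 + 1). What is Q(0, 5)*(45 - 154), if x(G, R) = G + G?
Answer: 1090/7 ≈ 155.71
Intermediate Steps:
x(G, R) = 2*G
Q(K, P) = -10/7 + K/7 (Q(K, P) = (2*(-5) + K)/(6 + 1) = (-10 + K)/7 = (-10 + K)*(⅐) = -10/7 + K/7)
Q(0, 5)*(45 - 154) = (-10/7 + (⅐)*0)*(45 - 154) = (-10/7 + 0)*(-109) = -10/7*(-109) = 1090/7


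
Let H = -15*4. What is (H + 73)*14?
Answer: 182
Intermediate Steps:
H = -60
(H + 73)*14 = (-60 + 73)*14 = 13*14 = 182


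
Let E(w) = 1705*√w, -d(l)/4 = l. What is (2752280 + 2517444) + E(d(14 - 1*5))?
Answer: 5269724 + 10230*I ≈ 5.2697e+6 + 10230.0*I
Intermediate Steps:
d(l) = -4*l
(2752280 + 2517444) + E(d(14 - 1*5)) = (2752280 + 2517444) + 1705*√(-4*(14 - 1*5)) = 5269724 + 1705*√(-4*(14 - 5)) = 5269724 + 1705*√(-4*9) = 5269724 + 1705*√(-36) = 5269724 + 1705*(6*I) = 5269724 + 10230*I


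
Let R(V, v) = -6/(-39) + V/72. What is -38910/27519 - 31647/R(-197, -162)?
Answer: 271687514926/22171141 ≈ 12254.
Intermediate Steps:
R(V, v) = 2/13 + V/72 (R(V, v) = -6*(-1/39) + V*(1/72) = 2/13 + V/72)
-38910/27519 - 31647/R(-197, -162) = -38910/27519 - 31647/(2/13 + (1/72)*(-197)) = -38910*1/27519 - 31647/(2/13 - 197/72) = -12970/9173 - 31647/(-2417/936) = -12970/9173 - 31647*(-936/2417) = -12970/9173 + 29621592/2417 = 271687514926/22171141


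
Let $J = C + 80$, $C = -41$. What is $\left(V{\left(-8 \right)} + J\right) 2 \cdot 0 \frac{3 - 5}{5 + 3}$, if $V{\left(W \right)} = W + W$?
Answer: $0$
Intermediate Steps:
$V{\left(W \right)} = 2 W$
$J = 39$ ($J = -41 + 80 = 39$)
$\left(V{\left(-8 \right)} + J\right) 2 \cdot 0 \frac{3 - 5}{5 + 3} = \left(2 \left(-8\right) + 39\right) 2 \cdot 0 \frac{3 - 5}{5 + 3} = \left(-16 + 39\right) 0 \left(- \frac{2}{8}\right) = 23 \cdot 0 \left(\left(-2\right) \frac{1}{8}\right) = 23 \cdot 0 \left(- \frac{1}{4}\right) = 23 \cdot 0 = 0$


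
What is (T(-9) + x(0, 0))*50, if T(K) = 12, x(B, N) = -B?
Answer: 600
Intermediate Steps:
(T(-9) + x(0, 0))*50 = (12 - 1*0)*50 = (12 + 0)*50 = 12*50 = 600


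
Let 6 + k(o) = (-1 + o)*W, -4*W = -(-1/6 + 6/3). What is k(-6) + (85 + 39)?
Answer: 2755/24 ≈ 114.79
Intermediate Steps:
W = 11/24 (W = -(-1)*(-1/6 + 6/3)/4 = -(-1)*(-1*1/6 + 6*(1/3))/4 = -(-1)*(-1/6 + 2)/4 = -(-1)*11/(4*6) = -1/4*(-11/6) = 11/24 ≈ 0.45833)
k(o) = -155/24 + 11*o/24 (k(o) = -6 + (-1 + o)*(11/24) = -6 + (-11/24 + 11*o/24) = -155/24 + 11*o/24)
k(-6) + (85 + 39) = (-155/24 + (11/24)*(-6)) + (85 + 39) = (-155/24 - 11/4) + 124 = -221/24 + 124 = 2755/24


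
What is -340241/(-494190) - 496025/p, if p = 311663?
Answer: -139090063967/154020737970 ≈ -0.90306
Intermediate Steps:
-340241/(-494190) - 496025/p = -340241/(-494190) - 496025/311663 = -340241*(-1/494190) - 496025*1/311663 = 340241/494190 - 496025/311663 = -139090063967/154020737970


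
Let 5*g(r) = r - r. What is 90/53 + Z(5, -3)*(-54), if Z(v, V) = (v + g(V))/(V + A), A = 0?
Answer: 4860/53 ≈ 91.698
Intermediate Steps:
g(r) = 0 (g(r) = (r - r)/5 = (1/5)*0 = 0)
Z(v, V) = v/V (Z(v, V) = (v + 0)/(V + 0) = v/V)
90/53 + Z(5, -3)*(-54) = 90/53 + (5/(-3))*(-54) = 90*(1/53) + (5*(-1/3))*(-54) = 90/53 - 5/3*(-54) = 90/53 + 90 = 4860/53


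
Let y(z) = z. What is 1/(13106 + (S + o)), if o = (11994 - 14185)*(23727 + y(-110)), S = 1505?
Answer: -1/51730236 ≈ -1.9331e-8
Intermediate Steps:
o = -51744847 (o = (11994 - 14185)*(23727 - 110) = -2191*23617 = -51744847)
1/(13106 + (S + o)) = 1/(13106 + (1505 - 51744847)) = 1/(13106 - 51743342) = 1/(-51730236) = -1/51730236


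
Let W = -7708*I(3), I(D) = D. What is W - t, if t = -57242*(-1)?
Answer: -80366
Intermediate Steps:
t = 57242
W = -23124 (W = -7708*3 = -23124)
W - t = -23124 - 1*57242 = -23124 - 57242 = -80366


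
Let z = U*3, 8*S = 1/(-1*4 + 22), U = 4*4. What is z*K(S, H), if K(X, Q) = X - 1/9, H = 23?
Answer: -5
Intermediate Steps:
U = 16
S = 1/144 (S = 1/(8*(-1*4 + 22)) = 1/(8*(-4 + 22)) = (⅛)/18 = (⅛)*(1/18) = 1/144 ≈ 0.0069444)
z = 48 (z = 16*3 = 48)
K(X, Q) = -⅑ + X (K(X, Q) = X - 1*⅑ = X - ⅑ = -⅑ + X)
z*K(S, H) = 48*(-⅑ + 1/144) = 48*(-5/48) = -5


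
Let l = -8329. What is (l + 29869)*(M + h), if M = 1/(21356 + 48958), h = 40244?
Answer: 10158682655030/11719 ≈ 8.6686e+8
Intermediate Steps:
M = 1/70314 ≈ 1.4222e-5
(l + 29869)*(M + h) = (-8329 + 29869)*(1/70314 + 40244) = 21540*(2829716617/70314) = 10158682655030/11719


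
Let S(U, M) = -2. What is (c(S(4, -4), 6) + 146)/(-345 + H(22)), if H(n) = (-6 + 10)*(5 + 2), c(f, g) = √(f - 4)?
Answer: -146/317 - I*√6/317 ≈ -0.46057 - 0.0077271*I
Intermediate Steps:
c(f, g) = √(-4 + f)
H(n) = 28 (H(n) = 4*7 = 28)
(c(S(4, -4), 6) + 146)/(-345 + H(22)) = (√(-4 - 2) + 146)/(-345 + 28) = (√(-6) + 146)/(-317) = (I*√6 + 146)*(-1/317) = (146 + I*√6)*(-1/317) = -146/317 - I*√6/317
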